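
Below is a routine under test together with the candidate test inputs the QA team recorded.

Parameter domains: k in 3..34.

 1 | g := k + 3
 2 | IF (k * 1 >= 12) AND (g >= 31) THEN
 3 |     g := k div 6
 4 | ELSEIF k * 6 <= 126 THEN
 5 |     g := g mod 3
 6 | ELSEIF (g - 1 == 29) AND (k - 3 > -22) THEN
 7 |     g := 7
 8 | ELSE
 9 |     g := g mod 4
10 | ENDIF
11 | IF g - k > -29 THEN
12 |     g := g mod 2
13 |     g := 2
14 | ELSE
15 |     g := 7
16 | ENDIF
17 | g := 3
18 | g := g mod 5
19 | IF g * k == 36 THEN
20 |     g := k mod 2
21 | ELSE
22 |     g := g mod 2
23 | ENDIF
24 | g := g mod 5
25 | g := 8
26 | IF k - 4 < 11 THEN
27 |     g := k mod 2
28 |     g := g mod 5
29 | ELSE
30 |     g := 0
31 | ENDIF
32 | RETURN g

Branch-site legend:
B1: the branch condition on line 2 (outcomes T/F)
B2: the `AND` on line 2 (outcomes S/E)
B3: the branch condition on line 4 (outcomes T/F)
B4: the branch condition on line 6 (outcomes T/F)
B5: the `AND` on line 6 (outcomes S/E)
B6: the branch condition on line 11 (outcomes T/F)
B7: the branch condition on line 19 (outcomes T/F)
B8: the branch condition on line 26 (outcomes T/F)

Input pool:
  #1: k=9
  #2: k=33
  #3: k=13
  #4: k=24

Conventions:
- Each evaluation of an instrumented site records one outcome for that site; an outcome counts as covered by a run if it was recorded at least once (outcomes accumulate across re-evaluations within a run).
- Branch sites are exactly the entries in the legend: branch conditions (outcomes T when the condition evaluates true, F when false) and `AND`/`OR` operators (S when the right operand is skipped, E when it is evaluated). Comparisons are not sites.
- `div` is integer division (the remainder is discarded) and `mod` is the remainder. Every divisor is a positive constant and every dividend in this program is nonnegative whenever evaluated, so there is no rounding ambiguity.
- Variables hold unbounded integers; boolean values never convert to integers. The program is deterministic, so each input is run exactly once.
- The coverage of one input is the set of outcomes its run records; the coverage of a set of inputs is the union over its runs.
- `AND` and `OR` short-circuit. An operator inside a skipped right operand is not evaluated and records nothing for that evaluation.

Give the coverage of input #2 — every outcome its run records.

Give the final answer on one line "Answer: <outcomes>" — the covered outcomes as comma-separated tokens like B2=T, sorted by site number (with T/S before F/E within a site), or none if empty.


Simulating input #2 (k=33) step by step:
  B2->E, B1->T, B6->T, B7->F, B8->F
deduplicating events, the covered set is: B1=T, B2=E, B6=T, B7=F, B8=F
Answer: B1=T, B2=E, B6=T, B7=F, B8=F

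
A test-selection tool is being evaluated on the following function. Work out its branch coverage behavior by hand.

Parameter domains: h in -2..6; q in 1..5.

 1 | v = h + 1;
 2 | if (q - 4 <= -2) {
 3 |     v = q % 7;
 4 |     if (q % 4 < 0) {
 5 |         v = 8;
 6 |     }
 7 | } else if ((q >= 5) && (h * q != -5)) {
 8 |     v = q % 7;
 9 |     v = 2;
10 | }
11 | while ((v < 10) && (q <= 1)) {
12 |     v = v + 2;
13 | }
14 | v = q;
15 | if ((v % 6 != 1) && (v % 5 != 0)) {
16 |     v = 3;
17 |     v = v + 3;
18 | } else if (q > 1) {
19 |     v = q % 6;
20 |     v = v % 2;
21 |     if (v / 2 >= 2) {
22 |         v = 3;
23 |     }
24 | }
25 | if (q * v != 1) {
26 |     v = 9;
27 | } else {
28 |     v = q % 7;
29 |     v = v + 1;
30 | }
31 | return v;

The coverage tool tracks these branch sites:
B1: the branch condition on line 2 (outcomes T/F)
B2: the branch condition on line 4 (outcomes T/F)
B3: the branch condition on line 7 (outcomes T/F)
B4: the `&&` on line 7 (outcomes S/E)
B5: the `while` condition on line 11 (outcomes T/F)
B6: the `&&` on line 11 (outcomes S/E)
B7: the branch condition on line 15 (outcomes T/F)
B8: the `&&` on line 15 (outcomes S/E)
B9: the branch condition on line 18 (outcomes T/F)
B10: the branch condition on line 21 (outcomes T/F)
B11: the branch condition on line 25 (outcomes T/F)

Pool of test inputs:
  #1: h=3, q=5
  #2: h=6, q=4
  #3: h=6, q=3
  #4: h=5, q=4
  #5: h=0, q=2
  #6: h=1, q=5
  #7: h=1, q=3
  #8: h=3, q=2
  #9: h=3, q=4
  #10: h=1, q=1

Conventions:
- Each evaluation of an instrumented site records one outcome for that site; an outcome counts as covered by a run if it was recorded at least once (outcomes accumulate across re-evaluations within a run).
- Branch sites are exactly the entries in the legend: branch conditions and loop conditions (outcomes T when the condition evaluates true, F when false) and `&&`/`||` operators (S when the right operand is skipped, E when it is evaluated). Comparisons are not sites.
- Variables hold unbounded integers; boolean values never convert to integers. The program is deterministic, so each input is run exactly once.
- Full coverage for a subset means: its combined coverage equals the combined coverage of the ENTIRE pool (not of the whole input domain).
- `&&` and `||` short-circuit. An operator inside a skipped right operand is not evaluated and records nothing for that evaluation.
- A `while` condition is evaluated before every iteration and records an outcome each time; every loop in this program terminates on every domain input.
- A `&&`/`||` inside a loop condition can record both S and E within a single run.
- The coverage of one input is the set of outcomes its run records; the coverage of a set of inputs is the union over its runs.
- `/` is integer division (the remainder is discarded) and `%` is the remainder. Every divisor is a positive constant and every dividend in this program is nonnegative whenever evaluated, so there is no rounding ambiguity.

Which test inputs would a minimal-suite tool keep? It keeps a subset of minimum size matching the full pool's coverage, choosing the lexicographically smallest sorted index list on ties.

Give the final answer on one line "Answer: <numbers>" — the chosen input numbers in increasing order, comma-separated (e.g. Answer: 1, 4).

input #1, h=3, q=5: outcomes B1=F, B3=T, B4=E, B5=F, B6=E, B7=F, B8=E, B9=T, B10=F, B11=T
input #2, h=6, q=4: outcomes B1=F, B3=F, B4=S, B5=F, B6=E, B7=T, B8=E, B11=T
input #3, h=6, q=3: outcomes B1=F, B3=F, B4=S, B5=F, B6=E, B7=T, B8=E, B11=T
input #4, h=5, q=4: outcomes B1=F, B3=F, B4=S, B5=F, B6=E, B7=T, B8=E, B11=T
input #5, h=0, q=2: outcomes B1=T, B2=F, B5=F, B6=E, B7=T, B8=E, B11=T
input #6, h=1, q=5: outcomes B1=F, B3=T, B4=E, B5=F, B6=E, B7=F, B8=E, B9=T, B10=F, B11=T
input #7, h=1, q=3: outcomes B1=F, B3=F, B4=S, B5=F, B6=E, B7=T, B8=E, B11=T
input #8, h=3, q=2: outcomes B1=T, B2=F, B5=F, B6=E, B7=T, B8=E, B11=T
input #9, h=3, q=4: outcomes B1=F, B3=F, B4=S, B5=F, B6=E, B7=T, B8=E, B11=T
input #10, h=1, q=1: outcomes B1=T, B2=F, B5=T, B5=F, B6=S, B6=E, B7=F, B8=S, B9=F, B11=F
union over all inputs: B1=T, B1=F, B2=F, B3=T, B3=F, B4=S, B4=E, B5=T, B5=F, B6=S, B6=E, B7=T, B7=F, B8=S, B8=E, B9=T, B9=F, B10=F, B11=T, B11=F (20 outcomes)
every size-1 subset falls short of the 20 outcomes (best: 10/20)
every size-2 subset falls short of the 20 outcomes (best: 17/20)
at size 3, {1, 2, 10} reaches all 20 outcomes; every lexicographically earlier size-3 subset fails

Answer: 1, 2, 10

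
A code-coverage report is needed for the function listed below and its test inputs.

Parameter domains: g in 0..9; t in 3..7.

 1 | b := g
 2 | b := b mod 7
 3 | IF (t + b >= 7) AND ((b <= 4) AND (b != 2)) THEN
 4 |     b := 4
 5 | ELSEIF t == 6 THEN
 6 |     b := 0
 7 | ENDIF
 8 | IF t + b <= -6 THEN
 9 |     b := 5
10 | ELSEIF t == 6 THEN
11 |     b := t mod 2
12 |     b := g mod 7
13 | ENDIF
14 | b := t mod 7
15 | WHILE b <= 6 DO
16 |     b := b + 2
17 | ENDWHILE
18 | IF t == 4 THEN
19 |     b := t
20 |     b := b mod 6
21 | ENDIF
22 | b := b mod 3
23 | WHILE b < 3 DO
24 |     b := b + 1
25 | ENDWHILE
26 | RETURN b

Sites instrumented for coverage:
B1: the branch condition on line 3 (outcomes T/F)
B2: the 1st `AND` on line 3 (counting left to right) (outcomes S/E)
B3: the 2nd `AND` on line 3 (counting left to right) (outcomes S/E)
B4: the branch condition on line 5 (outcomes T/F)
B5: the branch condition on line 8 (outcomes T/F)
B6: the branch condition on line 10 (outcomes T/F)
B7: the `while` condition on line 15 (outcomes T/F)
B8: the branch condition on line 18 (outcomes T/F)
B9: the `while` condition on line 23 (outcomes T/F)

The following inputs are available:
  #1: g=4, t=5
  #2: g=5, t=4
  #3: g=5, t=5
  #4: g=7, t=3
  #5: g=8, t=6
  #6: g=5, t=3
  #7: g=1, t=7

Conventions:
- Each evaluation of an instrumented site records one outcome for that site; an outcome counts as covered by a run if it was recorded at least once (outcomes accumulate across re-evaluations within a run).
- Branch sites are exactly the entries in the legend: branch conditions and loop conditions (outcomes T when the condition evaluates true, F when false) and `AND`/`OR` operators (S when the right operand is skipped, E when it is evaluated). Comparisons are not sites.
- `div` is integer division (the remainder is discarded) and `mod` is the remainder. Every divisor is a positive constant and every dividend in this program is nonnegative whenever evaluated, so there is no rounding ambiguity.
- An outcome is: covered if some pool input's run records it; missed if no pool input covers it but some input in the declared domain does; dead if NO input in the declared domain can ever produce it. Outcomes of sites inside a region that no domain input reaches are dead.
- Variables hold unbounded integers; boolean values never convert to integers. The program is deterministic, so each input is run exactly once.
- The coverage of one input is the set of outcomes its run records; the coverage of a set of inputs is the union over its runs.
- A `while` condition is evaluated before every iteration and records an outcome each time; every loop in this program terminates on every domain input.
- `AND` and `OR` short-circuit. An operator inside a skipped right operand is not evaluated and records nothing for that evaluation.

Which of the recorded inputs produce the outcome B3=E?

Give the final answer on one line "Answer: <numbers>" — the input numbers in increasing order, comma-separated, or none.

input #1 (g=4, t=5): records B3=E
input #2 (g=5, t=4): does not record B3=E
input #3 (g=5, t=5): does not record B3=E
input #4 (g=7, t=3): does not record B3=E
input #5 (g=8, t=6): records B3=E
input #6 (g=5, t=3): does not record B3=E
input #7 (g=1, t=7): records B3=E

Answer: 1, 5, 7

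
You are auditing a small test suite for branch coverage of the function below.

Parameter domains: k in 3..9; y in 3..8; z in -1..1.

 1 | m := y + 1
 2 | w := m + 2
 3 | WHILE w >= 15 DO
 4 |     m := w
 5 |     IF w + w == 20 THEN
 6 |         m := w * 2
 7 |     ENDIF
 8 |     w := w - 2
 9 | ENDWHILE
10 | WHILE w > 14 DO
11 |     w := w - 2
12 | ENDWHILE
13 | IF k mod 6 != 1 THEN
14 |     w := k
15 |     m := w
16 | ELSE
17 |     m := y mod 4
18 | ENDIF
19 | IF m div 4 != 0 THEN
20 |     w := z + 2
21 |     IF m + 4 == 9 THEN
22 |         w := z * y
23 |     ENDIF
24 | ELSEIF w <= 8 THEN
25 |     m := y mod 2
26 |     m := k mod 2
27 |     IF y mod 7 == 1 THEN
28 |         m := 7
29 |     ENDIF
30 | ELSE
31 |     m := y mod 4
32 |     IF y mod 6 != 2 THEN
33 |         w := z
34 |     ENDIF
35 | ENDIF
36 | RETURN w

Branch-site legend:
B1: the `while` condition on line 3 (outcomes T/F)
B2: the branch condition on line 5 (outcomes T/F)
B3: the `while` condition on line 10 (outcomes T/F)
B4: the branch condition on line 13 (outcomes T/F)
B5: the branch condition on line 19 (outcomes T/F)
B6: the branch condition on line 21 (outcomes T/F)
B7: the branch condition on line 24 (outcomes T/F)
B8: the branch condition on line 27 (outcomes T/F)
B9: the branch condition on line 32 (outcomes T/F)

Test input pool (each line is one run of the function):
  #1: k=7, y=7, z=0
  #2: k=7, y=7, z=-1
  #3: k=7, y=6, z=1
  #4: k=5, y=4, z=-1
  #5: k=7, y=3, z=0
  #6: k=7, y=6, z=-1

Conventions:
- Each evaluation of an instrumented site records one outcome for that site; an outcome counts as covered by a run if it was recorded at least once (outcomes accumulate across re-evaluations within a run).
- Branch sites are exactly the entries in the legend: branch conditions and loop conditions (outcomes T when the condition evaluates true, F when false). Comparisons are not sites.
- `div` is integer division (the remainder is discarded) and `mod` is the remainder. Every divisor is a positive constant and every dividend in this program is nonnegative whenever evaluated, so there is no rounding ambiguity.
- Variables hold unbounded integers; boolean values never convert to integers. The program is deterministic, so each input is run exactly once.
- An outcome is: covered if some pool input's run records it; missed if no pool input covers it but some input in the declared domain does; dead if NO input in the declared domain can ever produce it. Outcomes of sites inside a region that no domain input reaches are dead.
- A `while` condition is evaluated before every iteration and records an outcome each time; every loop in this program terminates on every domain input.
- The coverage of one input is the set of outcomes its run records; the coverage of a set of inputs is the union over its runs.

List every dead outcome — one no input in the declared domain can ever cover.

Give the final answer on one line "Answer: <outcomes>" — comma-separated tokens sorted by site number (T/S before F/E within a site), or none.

running all 126 domain inputs and tallying outcomes:
  B1=T: no domain input ever produces it -> dead
  B2=T: no domain input ever produces it -> dead
  B2=F: no domain input ever produces it -> dead
  B3=T: no domain input ever produces it -> dead
  reachable outcomes have witnesses, e.g. B1=F (e.g. k=3, y=3, z=-1), B3=F (e.g. k=3, y=3, z=-1), B4=T (e.g. k=3, y=3, z=-1), B4=F (e.g. k=7, y=3, z=-1)

Answer: B1=T, B2=T, B2=F, B3=T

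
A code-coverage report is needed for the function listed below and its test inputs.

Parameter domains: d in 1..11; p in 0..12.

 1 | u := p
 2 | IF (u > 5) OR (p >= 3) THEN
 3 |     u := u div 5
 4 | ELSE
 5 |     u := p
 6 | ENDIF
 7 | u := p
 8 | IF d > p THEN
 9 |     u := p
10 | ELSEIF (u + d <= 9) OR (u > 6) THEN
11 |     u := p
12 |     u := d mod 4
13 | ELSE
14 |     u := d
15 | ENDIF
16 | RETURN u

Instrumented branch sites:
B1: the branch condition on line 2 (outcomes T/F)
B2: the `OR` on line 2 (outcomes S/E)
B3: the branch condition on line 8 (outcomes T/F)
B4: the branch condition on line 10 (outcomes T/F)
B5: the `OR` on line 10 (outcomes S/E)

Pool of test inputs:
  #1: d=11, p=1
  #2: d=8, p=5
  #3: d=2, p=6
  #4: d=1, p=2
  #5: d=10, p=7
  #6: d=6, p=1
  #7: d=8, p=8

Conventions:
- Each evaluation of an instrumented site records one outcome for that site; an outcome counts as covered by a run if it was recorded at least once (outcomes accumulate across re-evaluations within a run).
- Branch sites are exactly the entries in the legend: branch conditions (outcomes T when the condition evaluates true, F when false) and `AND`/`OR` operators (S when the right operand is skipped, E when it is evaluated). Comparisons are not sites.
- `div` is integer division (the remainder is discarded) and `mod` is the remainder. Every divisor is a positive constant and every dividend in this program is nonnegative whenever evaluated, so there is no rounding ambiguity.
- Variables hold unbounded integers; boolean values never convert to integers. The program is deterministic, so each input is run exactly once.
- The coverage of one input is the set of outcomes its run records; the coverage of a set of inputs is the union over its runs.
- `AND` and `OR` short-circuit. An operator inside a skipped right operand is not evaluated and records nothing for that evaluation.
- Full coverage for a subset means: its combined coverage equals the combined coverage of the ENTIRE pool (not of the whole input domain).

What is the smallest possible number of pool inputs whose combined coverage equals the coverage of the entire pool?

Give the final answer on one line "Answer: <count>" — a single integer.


run #1 (d=11, p=1) runs B2->E, B1->F, B3->T; records B1=F, B2=E, B3=T
run #2 (d=8, p=5) runs B2->E, B1->T, B3->T; records B1=T, B2=E, B3=T
run #3 (d=2, p=6) runs B2->S, B1->T, B3->F, B5->S, B4->T; records B1=T, B2=S, B3=F, B4=T, B5=S
run #4 (d=1, p=2) runs B2->E, B1->F, B3->F, B5->S, B4->T; records B1=F, B2=E, B3=F, B4=T, B5=S
run #5 (d=10, p=7) runs B2->S, B1->T, B3->T; records B1=T, B2=S, B3=T
run #6 (d=6, p=1) runs B2->E, B1->F, B3->T; records B1=F, B2=E, B3=T
run #7 (d=8, p=8) runs B2->S, B1->T, B3->F, B5->E, B4->T; records B1=T, B2=S, B3=F, B4=T, B5=E
pool-wide coverage (9 outcomes): B1=T, B1=F, B2=S, B2=E, B3=T, B3=F, B4=T, B5=S, B5=E
size 1 is not enough: best union over all size-1 subsets is 5/9
size 2 is not enough: best union over all size-2 subsets is 8/9
size 3: inputs {1, 3, 7} cover all 9 outcomes, and no lexicographically smaller subset of this size does
Answer: 3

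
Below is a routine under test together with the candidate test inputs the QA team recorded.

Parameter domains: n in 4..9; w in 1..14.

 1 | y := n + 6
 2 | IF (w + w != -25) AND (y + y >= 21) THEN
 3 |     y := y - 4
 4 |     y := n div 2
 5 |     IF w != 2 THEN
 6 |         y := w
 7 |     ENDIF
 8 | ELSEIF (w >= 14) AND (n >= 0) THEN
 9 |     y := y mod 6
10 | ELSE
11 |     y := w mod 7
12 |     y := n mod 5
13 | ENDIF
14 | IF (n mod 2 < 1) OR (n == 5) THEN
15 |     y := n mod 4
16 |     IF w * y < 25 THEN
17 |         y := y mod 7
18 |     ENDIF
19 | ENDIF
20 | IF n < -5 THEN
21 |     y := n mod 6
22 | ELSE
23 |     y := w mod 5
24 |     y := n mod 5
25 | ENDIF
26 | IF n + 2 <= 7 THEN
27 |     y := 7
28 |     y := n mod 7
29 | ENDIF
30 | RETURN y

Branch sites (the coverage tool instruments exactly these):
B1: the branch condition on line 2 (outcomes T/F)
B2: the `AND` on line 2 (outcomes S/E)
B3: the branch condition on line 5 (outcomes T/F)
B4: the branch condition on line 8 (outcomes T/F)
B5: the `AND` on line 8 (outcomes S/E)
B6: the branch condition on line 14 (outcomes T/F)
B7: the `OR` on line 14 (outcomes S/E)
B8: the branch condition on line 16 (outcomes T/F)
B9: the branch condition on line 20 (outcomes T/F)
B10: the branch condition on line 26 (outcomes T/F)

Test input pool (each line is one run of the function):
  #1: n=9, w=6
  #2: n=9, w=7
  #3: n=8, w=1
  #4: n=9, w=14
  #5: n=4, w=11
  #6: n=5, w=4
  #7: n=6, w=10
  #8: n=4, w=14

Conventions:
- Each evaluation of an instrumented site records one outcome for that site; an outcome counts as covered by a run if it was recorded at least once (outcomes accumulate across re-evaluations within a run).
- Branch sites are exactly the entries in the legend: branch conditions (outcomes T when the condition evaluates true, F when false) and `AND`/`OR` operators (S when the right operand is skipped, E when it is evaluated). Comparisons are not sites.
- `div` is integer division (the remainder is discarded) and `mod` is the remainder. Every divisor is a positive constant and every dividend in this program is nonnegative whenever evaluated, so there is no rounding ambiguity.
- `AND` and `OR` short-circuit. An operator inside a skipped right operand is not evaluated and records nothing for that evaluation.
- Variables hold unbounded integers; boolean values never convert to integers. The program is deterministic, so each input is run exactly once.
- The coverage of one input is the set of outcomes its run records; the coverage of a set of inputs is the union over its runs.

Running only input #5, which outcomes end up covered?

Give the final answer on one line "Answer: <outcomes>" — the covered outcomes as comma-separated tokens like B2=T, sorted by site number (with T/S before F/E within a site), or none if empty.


Event log for input #5 (n=4, w=11):
  B2->E, B1->F, B5->S, B4->F, B7->S, B6->T, B8->T, B9->F, B10->T
collecting distinct outcomes: B1=F, B2=E, B4=F, B5=S, B6=T, B7=S, B8=T, B9=F, B10=T
Answer: B1=F, B2=E, B4=F, B5=S, B6=T, B7=S, B8=T, B9=F, B10=T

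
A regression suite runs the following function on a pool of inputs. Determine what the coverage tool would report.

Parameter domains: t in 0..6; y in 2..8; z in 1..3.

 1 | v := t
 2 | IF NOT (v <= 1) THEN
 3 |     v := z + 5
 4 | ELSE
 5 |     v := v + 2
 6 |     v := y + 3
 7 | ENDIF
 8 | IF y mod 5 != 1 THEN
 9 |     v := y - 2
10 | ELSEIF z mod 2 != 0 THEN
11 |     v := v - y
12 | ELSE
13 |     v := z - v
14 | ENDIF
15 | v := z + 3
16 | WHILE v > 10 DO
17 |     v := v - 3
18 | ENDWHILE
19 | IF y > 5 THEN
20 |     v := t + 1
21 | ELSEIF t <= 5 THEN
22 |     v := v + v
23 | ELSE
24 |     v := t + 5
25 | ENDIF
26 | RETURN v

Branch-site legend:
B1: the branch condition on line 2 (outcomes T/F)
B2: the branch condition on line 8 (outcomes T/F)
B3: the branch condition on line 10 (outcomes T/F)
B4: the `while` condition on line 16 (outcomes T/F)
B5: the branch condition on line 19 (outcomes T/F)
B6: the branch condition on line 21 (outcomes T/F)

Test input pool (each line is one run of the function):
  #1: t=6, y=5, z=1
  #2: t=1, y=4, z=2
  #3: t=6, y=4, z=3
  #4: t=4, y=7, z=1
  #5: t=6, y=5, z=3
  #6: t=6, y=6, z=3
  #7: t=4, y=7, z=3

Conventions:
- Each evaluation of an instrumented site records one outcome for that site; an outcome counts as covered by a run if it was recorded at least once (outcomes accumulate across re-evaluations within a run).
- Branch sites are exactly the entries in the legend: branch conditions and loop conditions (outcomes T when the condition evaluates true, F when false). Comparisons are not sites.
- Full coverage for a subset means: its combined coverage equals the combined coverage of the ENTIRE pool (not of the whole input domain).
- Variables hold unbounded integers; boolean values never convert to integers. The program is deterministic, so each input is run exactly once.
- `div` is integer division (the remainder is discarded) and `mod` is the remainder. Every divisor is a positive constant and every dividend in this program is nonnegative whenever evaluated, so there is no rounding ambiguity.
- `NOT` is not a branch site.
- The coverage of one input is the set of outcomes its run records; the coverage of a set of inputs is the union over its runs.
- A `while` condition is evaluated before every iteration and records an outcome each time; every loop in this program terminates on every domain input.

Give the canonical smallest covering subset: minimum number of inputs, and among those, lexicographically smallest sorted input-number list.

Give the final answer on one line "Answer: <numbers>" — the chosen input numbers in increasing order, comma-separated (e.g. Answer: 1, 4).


run #1 (t=6, y=5, z=1) runs B1->T, B2->T, B4->F, B5->F, B6->F; records B1=T, B2=T, B4=F, B5=F, B6=F
run #2 (t=1, y=4, z=2) runs B1->F, B2->T, B4->F, B5->F, B6->T; records B1=F, B2=T, B4=F, B5=F, B6=T
run #3 (t=6, y=4, z=3) runs B1->T, B2->T, B4->F, B5->F, B6->F; records B1=T, B2=T, B4=F, B5=F, B6=F
run #4 (t=4, y=7, z=1) runs B1->T, B2->T, B4->F, B5->T; records B1=T, B2=T, B4=F, B5=T
run #5 (t=6, y=5, z=3) runs B1->T, B2->T, B4->F, B5->F, B6->F; records B1=T, B2=T, B4=F, B5=F, B6=F
run #6 (t=6, y=6, z=3) runs B1->T, B2->F, B3->T, B4->F, B5->T; records B1=T, B2=F, B3=T, B4=F, B5=T
run #7 (t=4, y=7, z=3) runs B1->T, B2->T, B4->F, B5->T; records B1=T, B2=T, B4=F, B5=T
union over all inputs: B1=T, B1=F, B2=T, B2=F, B3=T, B4=F, B5=T, B5=F, B6=T, B6=F (10 outcomes)
checked all size-1 subsets: none covers 10 outcomes (max 5/10)
checked all size-2 subsets: none covers 10 outcomes (max 9/10)
size 3: inputs {1, 2, 6} cover all 10 outcomes, and no lexicographically smaller subset of this size does
Answer: 1, 2, 6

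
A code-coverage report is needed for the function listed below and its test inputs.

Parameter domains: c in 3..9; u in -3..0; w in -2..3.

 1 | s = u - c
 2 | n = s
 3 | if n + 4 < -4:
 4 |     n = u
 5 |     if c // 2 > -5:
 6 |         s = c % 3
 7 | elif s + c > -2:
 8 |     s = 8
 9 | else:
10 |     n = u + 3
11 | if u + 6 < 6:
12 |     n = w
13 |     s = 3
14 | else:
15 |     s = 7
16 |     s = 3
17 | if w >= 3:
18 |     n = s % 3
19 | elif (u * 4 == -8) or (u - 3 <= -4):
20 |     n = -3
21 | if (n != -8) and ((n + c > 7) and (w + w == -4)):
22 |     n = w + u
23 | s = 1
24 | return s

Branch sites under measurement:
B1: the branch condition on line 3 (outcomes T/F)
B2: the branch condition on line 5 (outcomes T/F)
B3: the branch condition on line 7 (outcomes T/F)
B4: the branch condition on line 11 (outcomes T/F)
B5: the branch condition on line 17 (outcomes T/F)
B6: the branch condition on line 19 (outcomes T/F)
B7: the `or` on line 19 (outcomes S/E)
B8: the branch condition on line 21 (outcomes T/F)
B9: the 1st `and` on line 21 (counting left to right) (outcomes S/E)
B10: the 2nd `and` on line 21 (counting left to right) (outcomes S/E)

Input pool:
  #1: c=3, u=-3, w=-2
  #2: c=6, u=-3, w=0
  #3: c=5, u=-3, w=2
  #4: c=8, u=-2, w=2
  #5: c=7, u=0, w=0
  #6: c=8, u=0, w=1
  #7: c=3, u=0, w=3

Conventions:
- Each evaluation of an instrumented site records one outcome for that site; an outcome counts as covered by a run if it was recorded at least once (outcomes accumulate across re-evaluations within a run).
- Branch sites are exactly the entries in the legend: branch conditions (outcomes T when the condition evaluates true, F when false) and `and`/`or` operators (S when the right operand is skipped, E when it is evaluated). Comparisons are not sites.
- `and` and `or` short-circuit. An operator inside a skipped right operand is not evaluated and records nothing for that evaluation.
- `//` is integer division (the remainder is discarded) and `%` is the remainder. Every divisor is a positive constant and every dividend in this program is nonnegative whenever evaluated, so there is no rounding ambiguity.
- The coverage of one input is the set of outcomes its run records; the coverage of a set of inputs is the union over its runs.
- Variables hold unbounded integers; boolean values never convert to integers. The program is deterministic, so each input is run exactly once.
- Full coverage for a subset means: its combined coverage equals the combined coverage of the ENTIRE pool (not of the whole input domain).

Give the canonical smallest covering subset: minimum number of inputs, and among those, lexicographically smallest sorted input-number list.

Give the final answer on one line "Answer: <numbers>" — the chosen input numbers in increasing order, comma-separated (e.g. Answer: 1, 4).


test 1 (c=3, u=-3, w=-2) fires B1->F, B3->F, B4->T, B5->F, B7->E, B6->T, B9->E, B10->S, B8->F; hits B1=F, B3=F, B4=T, B5=F, B6=T, B7=E, B8=F, B9=E, B10=S
test 2 (c=6, u=-3, w=0) fires B1->T, B2->T, B4->T, B5->F, B7->E, B6->T, B9->E, B10->S, B8->F; hits B1=T, B2=T, B4=T, B5=F, B6=T, B7=E, B8=F, B9=E, B10=S
test 3 (c=5, u=-3, w=2) fires B1->F, B3->F, B4->T, B5->F, B7->E, B6->T, B9->E, B10->S, B8->F; hits B1=F, B3=F, B4=T, B5=F, B6=T, B7=E, B8=F, B9=E, B10=S
test 4 (c=8, u=-2, w=2) fires B1->T, B2->T, B4->T, B5->F, B7->S, B6->T, B9->E, B10->S, B8->F; hits B1=T, B2=T, B4=T, B5=F, B6=T, B7=S, B8=F, B9=E, B10=S
test 5 (c=7, u=0, w=0) fires B1->F, B3->T, B4->F, B5->F, B7->E, B6->F, B9->E, B10->S, B8->F; hits B1=F, B3=T, B4=F, B5=F, B6=F, B7=E, B8=F, B9=E, B10=S
test 6 (c=8, u=0, w=1) fires B1->F, B3->T, B4->F, B5->F, B7->E, B6->F, B9->S, B8->F; hits B1=F, B3=T, B4=F, B5=F, B6=F, B7=E, B8=F, B9=S
test 7 (c=3, u=0, w=3) fires B1->F, B3->T, B4->F, B5->T, B9->E, B10->S, B8->F; hits B1=F, B3=T, B4=F, B5=T, B8=F, B9=E, B10=S
together the pool reaches 17 outcomes: B1=T, B1=F, B2=T, B3=T, B3=F, B4=T, B4=F, B5=T, B5=F, B6=T, B6=F, B7=S, B7=E, B8=F, B9=S, B9=E, B10=S
every size-1 subset falls short of the 17 outcomes (best: 9/17)
every size-2 subset falls short of the 17 outcomes (best: 15/17)
every size-3 subset falls short of the 17 outcomes (best: 16/17)
the canonical winner is {1, 4, 6, 7}: size 4, full 17-outcome coverage, earliest index list among size-4 covers
Answer: 1, 4, 6, 7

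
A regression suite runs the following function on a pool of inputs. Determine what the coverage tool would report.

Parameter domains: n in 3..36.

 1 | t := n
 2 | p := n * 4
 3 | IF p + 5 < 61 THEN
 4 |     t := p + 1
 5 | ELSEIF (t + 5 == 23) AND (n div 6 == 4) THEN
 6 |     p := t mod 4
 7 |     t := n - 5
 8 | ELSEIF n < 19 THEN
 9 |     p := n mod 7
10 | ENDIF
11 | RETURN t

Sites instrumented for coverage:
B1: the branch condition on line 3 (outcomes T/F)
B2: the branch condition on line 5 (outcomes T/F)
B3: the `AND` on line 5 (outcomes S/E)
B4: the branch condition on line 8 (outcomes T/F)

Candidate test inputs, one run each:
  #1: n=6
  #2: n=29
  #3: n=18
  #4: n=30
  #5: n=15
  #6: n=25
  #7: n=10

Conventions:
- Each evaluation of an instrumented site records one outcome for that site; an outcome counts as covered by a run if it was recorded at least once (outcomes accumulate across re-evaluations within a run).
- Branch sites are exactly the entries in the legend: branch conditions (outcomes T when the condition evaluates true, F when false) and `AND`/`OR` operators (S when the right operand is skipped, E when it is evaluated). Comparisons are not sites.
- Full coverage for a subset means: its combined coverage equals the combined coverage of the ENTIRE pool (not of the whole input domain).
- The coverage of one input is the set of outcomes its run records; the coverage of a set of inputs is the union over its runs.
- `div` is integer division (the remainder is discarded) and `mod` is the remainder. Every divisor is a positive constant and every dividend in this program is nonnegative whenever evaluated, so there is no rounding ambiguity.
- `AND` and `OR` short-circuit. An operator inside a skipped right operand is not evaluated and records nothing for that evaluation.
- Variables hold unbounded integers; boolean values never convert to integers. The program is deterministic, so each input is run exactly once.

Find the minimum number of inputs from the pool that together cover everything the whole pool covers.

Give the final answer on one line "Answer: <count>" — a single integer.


run #1 (n=6) runs B1->T; records B1=T
run #2 (n=29) runs B1->F, B3->S, B2->F, B4->F; records B1=F, B2=F, B3=S, B4=F
run #3 (n=18) runs B1->F, B3->E, B2->F, B4->T; records B1=F, B2=F, B3=E, B4=T
run #4 (n=30) runs B1->F, B3->S, B2->F, B4->F; records B1=F, B2=F, B3=S, B4=F
run #5 (n=15) runs B1->F, B3->S, B2->F, B4->T; records B1=F, B2=F, B3=S, B4=T
run #6 (n=25) runs B1->F, B3->S, B2->F, B4->F; records B1=F, B2=F, B3=S, B4=F
run #7 (n=10) runs B1->T; records B1=T
together the pool reaches 7 outcomes: B1=T, B1=F, B2=F, B3=S, B3=E, B4=T, B4=F
size 1 is not enough: best union over all size-1 subsets is 4/7
size 2 is not enough: best union over all size-2 subsets is 6/7
inputs {1, 2, 3} (size 3) cover everything; no size-3 subset with a lexicographically smaller index list covers all 7
Answer: 3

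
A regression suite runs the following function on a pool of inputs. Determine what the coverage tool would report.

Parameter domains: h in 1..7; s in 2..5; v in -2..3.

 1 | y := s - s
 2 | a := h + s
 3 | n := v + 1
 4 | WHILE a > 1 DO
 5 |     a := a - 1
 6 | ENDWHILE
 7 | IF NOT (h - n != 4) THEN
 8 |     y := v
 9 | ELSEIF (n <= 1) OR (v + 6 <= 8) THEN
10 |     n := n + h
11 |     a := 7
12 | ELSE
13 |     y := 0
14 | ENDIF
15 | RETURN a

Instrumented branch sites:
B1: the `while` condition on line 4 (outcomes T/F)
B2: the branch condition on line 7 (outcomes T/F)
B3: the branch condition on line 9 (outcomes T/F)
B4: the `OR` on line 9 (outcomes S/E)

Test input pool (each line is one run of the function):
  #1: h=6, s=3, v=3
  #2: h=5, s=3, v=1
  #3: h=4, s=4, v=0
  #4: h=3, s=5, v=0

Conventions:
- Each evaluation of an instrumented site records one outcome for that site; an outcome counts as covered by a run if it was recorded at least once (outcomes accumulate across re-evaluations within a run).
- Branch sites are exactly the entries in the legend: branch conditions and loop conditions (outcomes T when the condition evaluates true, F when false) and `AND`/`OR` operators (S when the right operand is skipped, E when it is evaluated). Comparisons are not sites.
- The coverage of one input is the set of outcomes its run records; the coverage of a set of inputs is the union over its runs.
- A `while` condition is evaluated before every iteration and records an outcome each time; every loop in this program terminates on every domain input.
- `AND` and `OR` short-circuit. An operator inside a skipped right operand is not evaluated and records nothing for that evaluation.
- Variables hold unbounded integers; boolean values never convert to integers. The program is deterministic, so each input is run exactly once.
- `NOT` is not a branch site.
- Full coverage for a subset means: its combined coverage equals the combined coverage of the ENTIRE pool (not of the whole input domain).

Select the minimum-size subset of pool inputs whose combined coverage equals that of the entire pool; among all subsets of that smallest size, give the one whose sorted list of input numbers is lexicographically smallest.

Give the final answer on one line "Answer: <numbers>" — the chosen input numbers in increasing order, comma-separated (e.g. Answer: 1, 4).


#1 (h=6, s=3, v=3) -> B1->T, B1->T, B1->T, B1->T, B1->T, B1->T, B1->T, B1->T, B1->F, B2->F, B4->E, B3->F; covered: B1=T, B1=F, B2=F, B3=F, B4=E
#2 (h=5, s=3, v=1) -> B1->T, B1->T, B1->T, B1->T, B1->T, B1->T, B1->T, B1->F, B2->F, B4->E, B3->T; covered: B1=T, B1=F, B2=F, B3=T, B4=E
#3 (h=4, s=4, v=0) -> B1->T, B1->T, B1->T, B1->T, B1->T, B1->T, B1->T, B1->F, B2->F, B4->S, B3->T; covered: B1=T, B1=F, B2=F, B3=T, B4=S
#4 (h=3, s=5, v=0) -> B1->T, B1->T, B1->T, B1->T, B1->T, B1->T, B1->T, B1->F, B2->F, B4->S, B3->T; covered: B1=T, B1=F, B2=F, B3=T, B4=S
the full pool covers 7 outcomes: B1=T, B1=F, B2=F, B3=T, B3=F, B4=S, B4=E
no size-1 subset reaches all 7 outcomes (best union: 5/7)
inputs {1, 3} (size 2) cover everything; no size-2 subset with a lexicographically smaller index list covers all 7
Answer: 1, 3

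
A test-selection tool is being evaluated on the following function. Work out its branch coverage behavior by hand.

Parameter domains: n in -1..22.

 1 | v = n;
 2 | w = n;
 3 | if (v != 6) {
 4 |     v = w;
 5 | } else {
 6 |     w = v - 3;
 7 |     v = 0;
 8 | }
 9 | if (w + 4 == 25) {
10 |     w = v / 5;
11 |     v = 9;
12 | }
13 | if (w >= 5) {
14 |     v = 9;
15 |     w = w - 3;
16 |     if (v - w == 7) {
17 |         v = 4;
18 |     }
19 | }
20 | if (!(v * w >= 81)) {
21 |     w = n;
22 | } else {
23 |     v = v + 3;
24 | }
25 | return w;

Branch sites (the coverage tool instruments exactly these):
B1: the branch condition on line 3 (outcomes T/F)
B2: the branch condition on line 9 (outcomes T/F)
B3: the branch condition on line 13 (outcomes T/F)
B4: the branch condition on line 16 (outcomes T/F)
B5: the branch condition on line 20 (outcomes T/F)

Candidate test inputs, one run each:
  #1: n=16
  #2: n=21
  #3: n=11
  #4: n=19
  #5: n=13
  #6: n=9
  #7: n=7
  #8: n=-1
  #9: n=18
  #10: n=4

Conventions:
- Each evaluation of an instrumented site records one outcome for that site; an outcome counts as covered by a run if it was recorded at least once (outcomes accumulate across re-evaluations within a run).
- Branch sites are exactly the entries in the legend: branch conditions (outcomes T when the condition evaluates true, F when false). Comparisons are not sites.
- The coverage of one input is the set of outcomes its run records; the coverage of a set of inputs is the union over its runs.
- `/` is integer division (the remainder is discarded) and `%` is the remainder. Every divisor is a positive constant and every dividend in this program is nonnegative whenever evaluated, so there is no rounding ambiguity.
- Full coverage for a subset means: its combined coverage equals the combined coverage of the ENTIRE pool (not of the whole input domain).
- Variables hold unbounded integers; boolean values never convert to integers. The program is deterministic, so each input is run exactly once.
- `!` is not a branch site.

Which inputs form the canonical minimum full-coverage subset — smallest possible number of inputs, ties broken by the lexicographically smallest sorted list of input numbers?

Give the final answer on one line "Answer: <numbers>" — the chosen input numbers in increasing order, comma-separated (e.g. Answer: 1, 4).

run #1 (n=16) runs B1->T, B2->F, B3->T, B4->F, B5->F; records B1=T, B2=F, B3=T, B4=F, B5=F
run #2 (n=21) runs B1->T, B2->T, B3->F, B5->T; records B1=T, B2=T, B3=F, B5=T
run #3 (n=11) runs B1->T, B2->F, B3->T, B4->F, B5->T; records B1=T, B2=F, B3=T, B4=F, B5=T
run #4 (n=19) runs B1->T, B2->F, B3->T, B4->F, B5->F; records B1=T, B2=F, B3=T, B4=F, B5=F
run #5 (n=13) runs B1->T, B2->F, B3->T, B4->F, B5->F; records B1=T, B2=F, B3=T, B4=F, B5=F
run #6 (n=9) runs B1->T, B2->F, B3->T, B4->F, B5->T; records B1=T, B2=F, B3=T, B4=F, B5=T
run #7 (n=7) runs B1->T, B2->F, B3->T, B4->F, B5->T; records B1=T, B2=F, B3=T, B4=F, B5=T
run #8 (n=-1) runs B1->T, B2->F, B3->F, B5->T; records B1=T, B2=F, B3=F, B5=T
run #9 (n=18) runs B1->T, B2->F, B3->T, B4->F, B5->F; records B1=T, B2=F, B3=T, B4=F, B5=F
run #10 (n=4) runs B1->T, B2->F, B3->F, B5->T; records B1=T, B2=F, B3=F, B5=T
pool-wide coverage (8 outcomes): B1=T, B2=T, B2=F, B3=T, B3=F, B4=F, B5=T, B5=F
every size-1 subset falls short of the 8 outcomes (best: 5/8)
the canonical winner is {1, 2}: size 2, full 8-outcome coverage, earliest index list among size-2 covers

Answer: 1, 2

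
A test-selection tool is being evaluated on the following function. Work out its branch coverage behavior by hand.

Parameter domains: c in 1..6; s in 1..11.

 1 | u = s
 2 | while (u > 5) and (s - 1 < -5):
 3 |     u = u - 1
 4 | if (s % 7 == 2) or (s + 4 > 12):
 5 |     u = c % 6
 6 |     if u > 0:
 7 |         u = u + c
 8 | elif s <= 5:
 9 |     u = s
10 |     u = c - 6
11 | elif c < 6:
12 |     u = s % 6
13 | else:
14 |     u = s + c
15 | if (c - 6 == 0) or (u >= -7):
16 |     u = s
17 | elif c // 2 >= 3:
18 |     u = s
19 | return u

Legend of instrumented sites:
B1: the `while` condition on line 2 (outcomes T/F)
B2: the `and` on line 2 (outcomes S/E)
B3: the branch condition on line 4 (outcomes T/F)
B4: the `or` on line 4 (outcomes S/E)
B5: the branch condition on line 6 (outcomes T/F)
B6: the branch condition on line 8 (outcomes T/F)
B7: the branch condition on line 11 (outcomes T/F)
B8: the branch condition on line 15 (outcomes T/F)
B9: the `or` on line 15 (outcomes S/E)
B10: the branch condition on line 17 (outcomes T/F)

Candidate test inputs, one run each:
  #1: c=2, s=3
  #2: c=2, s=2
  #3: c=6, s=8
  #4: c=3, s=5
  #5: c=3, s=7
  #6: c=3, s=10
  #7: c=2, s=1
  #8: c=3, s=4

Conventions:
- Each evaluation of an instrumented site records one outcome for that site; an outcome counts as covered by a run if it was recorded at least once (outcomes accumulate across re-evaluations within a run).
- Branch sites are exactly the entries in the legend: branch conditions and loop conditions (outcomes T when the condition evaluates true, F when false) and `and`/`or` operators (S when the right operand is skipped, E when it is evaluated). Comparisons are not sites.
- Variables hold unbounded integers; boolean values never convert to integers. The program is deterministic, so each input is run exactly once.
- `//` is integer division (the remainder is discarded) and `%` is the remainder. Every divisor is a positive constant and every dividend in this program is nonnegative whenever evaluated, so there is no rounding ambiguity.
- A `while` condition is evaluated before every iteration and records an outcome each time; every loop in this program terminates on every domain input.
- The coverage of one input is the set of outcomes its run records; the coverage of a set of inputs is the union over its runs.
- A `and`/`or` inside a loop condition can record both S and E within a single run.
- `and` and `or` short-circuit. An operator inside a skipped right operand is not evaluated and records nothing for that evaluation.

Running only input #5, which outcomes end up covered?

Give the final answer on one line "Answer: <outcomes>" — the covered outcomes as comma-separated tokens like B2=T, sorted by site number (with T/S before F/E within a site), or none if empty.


Simulating input #5 (c=3, s=7) step by step:
  B2->E, B1->F, B4->E, B3->F, B6->F, B7->T, B9->E, B8->T
collecting distinct outcomes: B1=F, B2=E, B3=F, B4=E, B6=F, B7=T, B8=T, B9=E
Answer: B1=F, B2=E, B3=F, B4=E, B6=F, B7=T, B8=T, B9=E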